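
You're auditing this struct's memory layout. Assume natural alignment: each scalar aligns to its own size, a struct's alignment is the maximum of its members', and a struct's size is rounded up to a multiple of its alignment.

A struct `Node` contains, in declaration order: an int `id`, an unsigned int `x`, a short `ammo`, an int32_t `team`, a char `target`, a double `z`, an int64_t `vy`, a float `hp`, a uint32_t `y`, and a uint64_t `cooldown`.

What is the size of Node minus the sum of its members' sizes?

9

id at 0 (size 4, align 4) → ends 4
x at 4 (size 4, align 4) → ends 8
ammo at 8 (size 2, align 2) → ends 10
pad 2 to align 4 for team
team at 12 (size 4, align 4) → ends 16
target at 16 (size 1, align 1) → ends 17
pad 7 to align 8 for z
z at 24 (size 8, align 8) → ends 32
vy at 32 (size 8, align 8) → ends 40
hp at 40 (size 4, align 4) → ends 44
y at 44 (size 4, align 4) → ends 48
cooldown at 48 (size 8, align 8) → ends 56
total 56 bytes, alignment 8
data bytes 47, size 56 → padding 9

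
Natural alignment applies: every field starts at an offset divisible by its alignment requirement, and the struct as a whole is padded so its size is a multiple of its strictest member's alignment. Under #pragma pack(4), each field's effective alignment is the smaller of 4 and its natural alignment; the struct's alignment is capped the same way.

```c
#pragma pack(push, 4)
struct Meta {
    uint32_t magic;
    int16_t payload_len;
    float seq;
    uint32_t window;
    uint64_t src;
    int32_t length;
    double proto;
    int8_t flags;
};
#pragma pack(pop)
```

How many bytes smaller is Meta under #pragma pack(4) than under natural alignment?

natural layout:
  magic at 0 (size 4, align 4) → ends 4
  payload_len at 4 (size 2, align 2) → ends 6
  pad 2 to align 4 for seq
  seq at 8 (size 4, align 4) → ends 12
  window at 12 (size 4, align 4) → ends 16
  src at 16 (size 8, align 8) → ends 24
  length at 24 (size 4, align 4) → ends 28
  pad 4 to align 8 for proto
  proto at 32 (size 8, align 8) → ends 40
  flags at 40 (size 1, align 1) → ends 41
  tail pad 7 to reach multiple of 8
  total 48 bytes, alignment 8
packed(4) layout:
  magic at 0 (size 4, align 4) → ends 4
  payload_len at 4 (size 2, align 2) → ends 6
  pad 2 to align 4 for seq
  seq at 8 (size 4, align 4) → ends 12
  window at 12 (size 4, align 4) → ends 16
  src at 16 (size 8, align 4) → ends 24
  length at 24 (size 4, align 4) → ends 28
  proto at 28 (size 8, align 4) → ends 36
  flags at 36 (size 1, align 1) → ends 37
  tail pad 3 to reach multiple of 4
  total 40 bytes, alignment 4
48 − 40 = 8

8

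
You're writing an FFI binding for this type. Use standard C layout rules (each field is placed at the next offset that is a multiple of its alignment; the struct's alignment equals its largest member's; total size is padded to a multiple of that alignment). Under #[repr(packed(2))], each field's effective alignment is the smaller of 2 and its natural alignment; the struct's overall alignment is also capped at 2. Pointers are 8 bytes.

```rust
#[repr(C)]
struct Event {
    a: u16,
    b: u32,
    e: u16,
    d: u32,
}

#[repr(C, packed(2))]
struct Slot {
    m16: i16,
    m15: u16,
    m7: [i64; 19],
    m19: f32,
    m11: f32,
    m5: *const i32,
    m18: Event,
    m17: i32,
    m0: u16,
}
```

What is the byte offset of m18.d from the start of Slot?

Event: 0..2  a  (2B, 2-aligned); 2..4  -- padding (2B); 4..8  b  (4B, 4-aligned); 8..10  e  (2B, 2-aligned); 10..12  -- padding (2B); 12..16  d  (4B, 4-aligned); sizeof = 16, alignof = 4
0..2  m16  (2B, 2-aligned)
2..4  m15  (2B, 2-aligned)
4..156  m7  (152B, 2-aligned)
156..160  m19  (4B, 2-aligned)
160..164  m11  (4B, 2-aligned)
164..172  m5  (8B, 2-aligned)
172..188  m18  (16B, 2-aligned)
within Event: d at 12
172 + 12 = 184

184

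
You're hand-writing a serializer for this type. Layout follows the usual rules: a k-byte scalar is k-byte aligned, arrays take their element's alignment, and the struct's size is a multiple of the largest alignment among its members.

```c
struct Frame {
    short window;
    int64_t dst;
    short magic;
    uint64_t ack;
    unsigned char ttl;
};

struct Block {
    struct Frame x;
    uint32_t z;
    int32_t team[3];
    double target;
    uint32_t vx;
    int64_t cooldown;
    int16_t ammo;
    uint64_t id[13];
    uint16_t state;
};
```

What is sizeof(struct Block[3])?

600

Frame: @0: window [2B, align 2] → 2; +6 pad (align 8); @8: dst [8B, align 8] → 16; @16: magic [2B, align 2] → 18; +6 pad (align 8); @24: ack [8B, align 8] → 32; @32: ttl [1B, align 1] → 33; +7 tail pad (align 8); size 40, align 8
@0: x [40B, align 8] → 40
@40: z [4B, align 4] → 44
@44: team [12B, align 4] → 56
@56: target [8B, align 8] → 64
@64: vx [4B, align 4] → 68
+4 pad (align 8)
@72: cooldown [8B, align 8] → 80
@80: ammo [2B, align 2] → 82
+6 pad (align 8)
@88: id [104B, align 8] → 192
@192: state [2B, align 2] → 194
+6 tail pad (align 8)
size 200, align 8
array of 3: 3 × 200 = 600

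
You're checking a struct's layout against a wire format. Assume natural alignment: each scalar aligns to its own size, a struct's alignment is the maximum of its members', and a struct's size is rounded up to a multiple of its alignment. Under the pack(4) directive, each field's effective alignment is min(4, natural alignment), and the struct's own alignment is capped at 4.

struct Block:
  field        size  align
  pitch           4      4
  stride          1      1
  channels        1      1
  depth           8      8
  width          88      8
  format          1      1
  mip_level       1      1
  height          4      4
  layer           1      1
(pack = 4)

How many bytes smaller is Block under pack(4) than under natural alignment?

natural layout:
  @0: pitch [4B, align 4] → 4
  @4: stride [1B, align 1] → 5
  @5: channels [1B, align 1] → 6
  +2 pad (align 8)
  @8: depth [8B, align 8] → 16
  @16: width [88B, align 8] → 104
  @104: format [1B, align 1] → 105
  @105: mip_level [1B, align 1] → 106
  +2 pad (align 4)
  @108: height [4B, align 4] → 112
  @112: layer [1B, align 1] → 113
  +7 tail pad (align 8)
  size 120, align 8
packed(4) layout:
  @0: pitch [4B, align 4] → 4
  @4: stride [1B, align 1] → 5
  @5: channels [1B, align 1] → 6
  +2 pad (align 4)
  @8: depth [8B, align 4] → 16
  @16: width [88B, align 4] → 104
  @104: format [1B, align 1] → 105
  @105: mip_level [1B, align 1] → 106
  +2 pad (align 4)
  @108: height [4B, align 4] → 112
  @112: layer [1B, align 1] → 113
  +3 tail pad (align 4)
  size 116, align 4
120 − 116 = 4

4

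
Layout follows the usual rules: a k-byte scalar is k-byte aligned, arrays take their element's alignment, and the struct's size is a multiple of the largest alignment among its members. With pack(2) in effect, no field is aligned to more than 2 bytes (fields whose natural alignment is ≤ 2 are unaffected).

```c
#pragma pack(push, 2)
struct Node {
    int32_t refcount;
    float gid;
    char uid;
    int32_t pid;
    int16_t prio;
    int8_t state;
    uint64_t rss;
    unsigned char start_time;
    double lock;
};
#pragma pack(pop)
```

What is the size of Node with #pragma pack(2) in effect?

36

@0: refcount [4B, align 2] → 4
@4: gid [4B, align 2] → 8
@8: uid [1B, align 1] → 9
+1 pad (align 2)
@10: pid [4B, align 2] → 14
@14: prio [2B, align 2] → 16
@16: state [1B, align 1] → 17
+1 pad (align 2)
@18: rss [8B, align 2] → 26
@26: start_time [1B, align 1] → 27
+1 pad (align 2)
@28: lock [8B, align 2] → 36
size 36, align 2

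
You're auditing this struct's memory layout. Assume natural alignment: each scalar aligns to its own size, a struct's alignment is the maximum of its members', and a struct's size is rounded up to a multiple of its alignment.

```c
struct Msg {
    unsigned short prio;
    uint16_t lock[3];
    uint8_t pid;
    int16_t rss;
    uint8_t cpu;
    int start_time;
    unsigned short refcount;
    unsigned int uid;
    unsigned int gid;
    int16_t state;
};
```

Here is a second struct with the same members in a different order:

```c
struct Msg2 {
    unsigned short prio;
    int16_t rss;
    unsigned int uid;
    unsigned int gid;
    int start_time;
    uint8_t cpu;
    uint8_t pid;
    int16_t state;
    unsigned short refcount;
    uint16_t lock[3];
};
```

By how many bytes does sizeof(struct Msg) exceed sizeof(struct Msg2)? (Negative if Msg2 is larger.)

8

prio at 0 (size 2, align 2) → ends 2
lock at 2 (size 6, align 2) → ends 8
pid at 8 (size 1, align 1) → ends 9
pad 1 to align 2 for rss
rss at 10 (size 2, align 2) → ends 12
cpu at 12 (size 1, align 1) → ends 13
pad 3 to align 4 for start_time
start_time at 16 (size 4, align 4) → ends 20
refcount at 20 (size 2, align 2) → ends 22
pad 2 to align 4 for uid
uid at 24 (size 4, align 4) → ends 28
gid at 28 (size 4, align 4) → ends 32
state at 32 (size 2, align 2) → ends 34
tail pad 2 to reach multiple of 4
total 36 bytes, alignment 4
— Msg2 —
prio at 0 (size 2, align 2) → ends 2
rss at 2 (size 2, align 2) → ends 4
uid at 4 (size 4, align 4) → ends 8
gid at 8 (size 4, align 4) → ends 12
start_time at 12 (size 4, align 4) → ends 16
cpu at 16 (size 1, align 1) → ends 17
pid at 17 (size 1, align 1) → ends 18
state at 18 (size 2, align 2) → ends 20
refcount at 20 (size 2, align 2) → ends 22
lock at 22 (size 6, align 2) → ends 28
total 28 bytes, alignment 4
36 − 28 = 8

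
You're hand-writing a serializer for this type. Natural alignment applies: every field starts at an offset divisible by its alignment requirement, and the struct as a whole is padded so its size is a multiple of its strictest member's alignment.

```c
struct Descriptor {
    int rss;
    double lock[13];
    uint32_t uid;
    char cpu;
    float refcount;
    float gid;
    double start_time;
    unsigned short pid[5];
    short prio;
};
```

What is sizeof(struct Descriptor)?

152 bytes

@0: rss [4B, align 4] → 4
+4 pad (align 8)
@8: lock [104B, align 8] → 112
@112: uid [4B, align 4] → 116
@116: cpu [1B, align 1] → 117
+3 pad (align 4)
@120: refcount [4B, align 4] → 124
@124: gid [4B, align 4] → 128
@128: start_time [8B, align 8] → 136
@136: pid [10B, align 2] → 146
@146: prio [2B, align 2] → 148
+4 tail pad (align 8)
size 152, align 8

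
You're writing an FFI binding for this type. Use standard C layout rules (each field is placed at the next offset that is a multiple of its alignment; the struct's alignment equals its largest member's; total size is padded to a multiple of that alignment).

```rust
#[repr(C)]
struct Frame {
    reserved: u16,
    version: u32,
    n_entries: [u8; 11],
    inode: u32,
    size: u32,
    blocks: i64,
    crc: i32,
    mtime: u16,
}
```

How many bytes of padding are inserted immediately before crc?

0

@0: reserved [2B, align 2] → 2
+2 pad (align 4)
@4: version [4B, align 4] → 8
@8: n_entries [11B, align 1] → 19
+1 pad (align 4)
@20: inode [4B, align 4] → 24
@24: size [4B, align 4] → 28
+4 pad (align 8)
@32: blocks [8B, align 8] → 40
@40: crc [4B, align 4] → 44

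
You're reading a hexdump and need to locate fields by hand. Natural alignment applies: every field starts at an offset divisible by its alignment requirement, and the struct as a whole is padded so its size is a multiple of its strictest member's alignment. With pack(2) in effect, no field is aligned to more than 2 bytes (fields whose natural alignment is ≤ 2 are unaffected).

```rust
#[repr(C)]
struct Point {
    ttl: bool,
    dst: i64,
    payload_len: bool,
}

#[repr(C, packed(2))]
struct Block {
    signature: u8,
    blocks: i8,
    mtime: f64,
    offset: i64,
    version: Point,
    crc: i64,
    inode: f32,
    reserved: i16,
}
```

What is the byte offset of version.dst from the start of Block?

Point: @0: ttl [1B, align 1] → 1; +7 pad (align 8); @8: dst [8B, align 8] → 16; @16: payload_len [1B, align 1] → 17; +7 tail pad (align 8); size 24, align 8
@0: signature [1B, align 1] → 1
@1: blocks [1B, align 1] → 2
@2: mtime [8B, align 2] → 10
@10: offset [8B, align 2] → 18
@18: version [24B, align 2] → 42
within Point: dst at 8
18 + 8 = 26

26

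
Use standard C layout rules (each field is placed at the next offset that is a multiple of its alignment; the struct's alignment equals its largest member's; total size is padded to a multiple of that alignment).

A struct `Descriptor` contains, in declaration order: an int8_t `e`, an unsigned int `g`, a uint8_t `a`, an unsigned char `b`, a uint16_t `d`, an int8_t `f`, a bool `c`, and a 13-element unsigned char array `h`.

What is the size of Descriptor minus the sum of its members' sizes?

4

0..1  e  (1B, 1-aligned)
1..4  -- padding (3B)
4..8  g  (4B, 4-aligned)
8..9  a  (1B, 1-aligned)
9..10  b  (1B, 1-aligned)
10..12  d  (2B, 2-aligned)
12..13  f  (1B, 1-aligned)
13..14  c  (1B, 1-aligned)
14..27  h  (13B, 1-aligned)
27..28  -- tail padding (1B)
sizeof = 28, alignof = 4
data bytes 24, size 28 → padding 4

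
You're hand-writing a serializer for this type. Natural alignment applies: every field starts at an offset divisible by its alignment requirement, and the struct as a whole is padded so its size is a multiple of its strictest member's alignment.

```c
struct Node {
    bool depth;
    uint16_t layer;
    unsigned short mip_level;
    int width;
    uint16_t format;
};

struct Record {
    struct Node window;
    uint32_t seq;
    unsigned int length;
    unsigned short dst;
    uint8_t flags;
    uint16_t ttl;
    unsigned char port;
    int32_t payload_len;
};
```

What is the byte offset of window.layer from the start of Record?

2

Node: @0: depth [1B, align 1] → 1; +1 pad (align 2); @2: layer [2B, align 2] → 4; @4: mip_level [2B, align 2] → 6; +2 pad (align 4); @8: width [4B, align 4] → 12; @12: format [2B, align 2] → 14; +2 tail pad (align 4); size 16, align 4
@0: window [16B, align 4] → 16
within Node: layer at 2
0 + 2 = 2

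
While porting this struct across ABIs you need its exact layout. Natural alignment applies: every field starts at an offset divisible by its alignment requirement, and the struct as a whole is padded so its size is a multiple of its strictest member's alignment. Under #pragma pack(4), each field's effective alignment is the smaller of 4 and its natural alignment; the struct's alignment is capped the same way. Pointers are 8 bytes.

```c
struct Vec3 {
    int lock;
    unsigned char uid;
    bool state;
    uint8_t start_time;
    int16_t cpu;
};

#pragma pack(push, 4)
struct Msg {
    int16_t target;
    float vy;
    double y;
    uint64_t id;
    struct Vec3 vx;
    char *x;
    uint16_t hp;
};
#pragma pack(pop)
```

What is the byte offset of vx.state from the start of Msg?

Vec3: 0..4  lock  (4B, 4-aligned); 4..5  uid  (1B, 1-aligned); 5..6  state  (1B, 1-aligned); 6..7  start_time  (1B, 1-aligned); 7..8  -- padding (1B); 8..10  cpu  (2B, 2-aligned); 10..12  -- tail padding (2B); sizeof = 12, alignof = 4
0..2  target  (2B, 2-aligned)
2..4  -- padding (2B)
4..8  vy  (4B, 4-aligned)
8..16  y  (8B, 4-aligned)
16..24  id  (8B, 4-aligned)
24..36  vx  (12B, 4-aligned)
within Vec3: state at 5
24 + 5 = 29

29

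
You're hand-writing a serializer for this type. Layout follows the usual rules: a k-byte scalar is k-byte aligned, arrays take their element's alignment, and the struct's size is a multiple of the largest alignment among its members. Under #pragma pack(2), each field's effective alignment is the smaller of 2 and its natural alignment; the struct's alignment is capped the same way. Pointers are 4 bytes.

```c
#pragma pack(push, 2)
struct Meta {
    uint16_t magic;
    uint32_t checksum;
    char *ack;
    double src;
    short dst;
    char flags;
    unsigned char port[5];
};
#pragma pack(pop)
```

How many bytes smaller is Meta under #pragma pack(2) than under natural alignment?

6

natural layout:
  0..2  magic  (2B, 2-aligned)
  2..4  -- padding (2B)
  4..8  checksum  (4B, 4-aligned)
  8..12  ack  (4B, 4-aligned)
  12..16  -- padding (4B)
  16..24  src  (8B, 8-aligned)
  24..26  dst  (2B, 2-aligned)
  26..27  flags  (1B, 1-aligned)
  27..32  port  (5B, 1-aligned)
  sizeof = 32, alignof = 8
packed(2) layout:
  0..2  magic  (2B, 2-aligned)
  2..6  checksum  (4B, 2-aligned)
  6..10  ack  (4B, 2-aligned)
  10..18  src  (8B, 2-aligned)
  18..20  dst  (2B, 2-aligned)
  20..21  flags  (1B, 1-aligned)
  21..26  port  (5B, 1-aligned)
  sizeof = 26, alignof = 2
32 − 26 = 6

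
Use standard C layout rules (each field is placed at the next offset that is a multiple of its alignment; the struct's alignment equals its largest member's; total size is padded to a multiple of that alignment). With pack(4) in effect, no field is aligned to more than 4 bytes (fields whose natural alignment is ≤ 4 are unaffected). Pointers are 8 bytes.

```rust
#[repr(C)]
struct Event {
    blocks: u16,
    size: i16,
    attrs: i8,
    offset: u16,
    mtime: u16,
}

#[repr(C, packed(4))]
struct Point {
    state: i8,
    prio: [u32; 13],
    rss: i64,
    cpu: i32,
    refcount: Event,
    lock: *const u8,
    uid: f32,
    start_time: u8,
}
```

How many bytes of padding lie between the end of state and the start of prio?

Event: @0: blocks [2B, align 2] → 2; @2: size [2B, align 2] → 4; @4: attrs [1B, align 1] → 5; +1 pad (align 2); @6: offset [2B, align 2] → 8; @8: mtime [2B, align 2] → 10; size 10, align 2
@0: state [1B, align 1] → 1
+3 pad (align 4)
@4: prio [52B, align 4] → 56

3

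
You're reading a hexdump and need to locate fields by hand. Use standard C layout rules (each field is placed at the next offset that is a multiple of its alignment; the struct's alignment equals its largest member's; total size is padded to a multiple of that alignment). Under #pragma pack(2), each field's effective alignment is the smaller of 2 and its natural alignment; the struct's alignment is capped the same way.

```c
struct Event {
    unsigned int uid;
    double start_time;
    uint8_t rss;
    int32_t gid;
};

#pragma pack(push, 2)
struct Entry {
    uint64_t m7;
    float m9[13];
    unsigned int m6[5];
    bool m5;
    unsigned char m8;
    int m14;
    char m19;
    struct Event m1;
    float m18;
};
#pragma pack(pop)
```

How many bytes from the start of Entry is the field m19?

86

Event: @0: uid [4B, align 4] → 4; +4 pad (align 8); @8: start_time [8B, align 8] → 16; @16: rss [1B, align 1] → 17; +3 pad (align 4); @20: gid [4B, align 4] → 24; size 24, align 8
@0: m7 [8B, align 2] → 8
@8: m9 [52B, align 2] → 60
@60: m6 [20B, align 2] → 80
@80: m5 [1B, align 1] → 81
@81: m8 [1B, align 1] → 82
@82: m14 [4B, align 2] → 86
@86: m19 [1B, align 1] → 87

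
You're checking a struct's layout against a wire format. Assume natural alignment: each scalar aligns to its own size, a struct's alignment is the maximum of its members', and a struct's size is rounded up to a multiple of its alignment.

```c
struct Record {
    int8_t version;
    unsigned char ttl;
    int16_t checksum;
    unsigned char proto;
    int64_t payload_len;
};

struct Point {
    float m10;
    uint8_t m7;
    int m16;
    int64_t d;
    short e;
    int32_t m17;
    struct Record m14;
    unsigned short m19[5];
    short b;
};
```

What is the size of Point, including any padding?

Record: 0..1  version  (1B, 1-aligned); 1..2  ttl  (1B, 1-aligned); 2..4  checksum  (2B, 2-aligned); 4..5  proto  (1B, 1-aligned); 5..8  -- padding (3B); 8..16  payload_len  (8B, 8-aligned); sizeof = 16, alignof = 8
0..4  m10  (4B, 4-aligned)
4..5  m7  (1B, 1-aligned)
5..8  -- padding (3B)
8..12  m16  (4B, 4-aligned)
12..16  -- padding (4B)
16..24  d  (8B, 8-aligned)
24..26  e  (2B, 2-aligned)
26..28  -- padding (2B)
28..32  m17  (4B, 4-aligned)
32..48  m14  (16B, 8-aligned)
48..58  m19  (10B, 2-aligned)
58..60  b  (2B, 2-aligned)
60..64  -- tail padding (4B)
sizeof = 64, alignof = 8

64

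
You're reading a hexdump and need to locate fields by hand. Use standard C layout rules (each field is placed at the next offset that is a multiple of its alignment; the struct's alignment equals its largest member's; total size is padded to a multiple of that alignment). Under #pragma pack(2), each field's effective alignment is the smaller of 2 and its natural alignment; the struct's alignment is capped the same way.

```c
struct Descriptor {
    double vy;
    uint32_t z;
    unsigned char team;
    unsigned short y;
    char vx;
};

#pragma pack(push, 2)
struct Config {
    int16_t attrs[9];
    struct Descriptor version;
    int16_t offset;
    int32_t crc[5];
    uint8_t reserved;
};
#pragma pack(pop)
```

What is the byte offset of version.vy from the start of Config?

Descriptor: 0..8  vy  (8B, 8-aligned); 8..12  z  (4B, 4-aligned); 12..13  team  (1B, 1-aligned); 13..14  -- padding (1B); 14..16  y  (2B, 2-aligned); 16..17  vx  (1B, 1-aligned); 17..24  -- tail padding (7B); sizeof = 24, alignof = 8
0..18  attrs  (18B, 2-aligned)
18..42  version  (24B, 2-aligned)
within Descriptor: vy at 0
18 + 0 = 18

18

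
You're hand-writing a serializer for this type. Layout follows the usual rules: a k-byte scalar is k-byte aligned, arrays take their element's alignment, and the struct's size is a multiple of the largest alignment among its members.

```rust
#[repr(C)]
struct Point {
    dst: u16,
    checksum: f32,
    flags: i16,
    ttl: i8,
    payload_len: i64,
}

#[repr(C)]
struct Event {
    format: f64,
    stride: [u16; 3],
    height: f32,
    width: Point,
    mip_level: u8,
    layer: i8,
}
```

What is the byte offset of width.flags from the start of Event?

32

Point: @0: dst [2B, align 2] → 2; +2 pad (align 4); @4: checksum [4B, align 4] → 8; @8: flags [2B, align 2] → 10; @10: ttl [1B, align 1] → 11; +5 pad (align 8); @16: payload_len [8B, align 8] → 24; size 24, align 8
@0: format [8B, align 8] → 8
@8: stride [6B, align 2] → 14
+2 pad (align 4)
@16: height [4B, align 4] → 20
+4 pad (align 8)
@24: width [24B, align 8] → 48
within Point: flags at 8
24 + 8 = 32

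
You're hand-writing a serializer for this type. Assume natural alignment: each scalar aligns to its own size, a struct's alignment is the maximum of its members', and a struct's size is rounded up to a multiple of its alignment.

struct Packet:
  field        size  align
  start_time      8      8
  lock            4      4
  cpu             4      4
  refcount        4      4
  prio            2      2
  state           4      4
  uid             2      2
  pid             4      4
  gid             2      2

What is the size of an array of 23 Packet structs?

start_time at 0 (size 8, align 8) → ends 8
lock at 8 (size 4, align 4) → ends 12
cpu at 12 (size 4, align 4) → ends 16
refcount at 16 (size 4, align 4) → ends 20
prio at 20 (size 2, align 2) → ends 22
pad 2 to align 4 for state
state at 24 (size 4, align 4) → ends 28
uid at 28 (size 2, align 2) → ends 30
pad 2 to align 4 for pid
pid at 32 (size 4, align 4) → ends 36
gid at 36 (size 2, align 2) → ends 38
tail pad 2 to reach multiple of 8
total 40 bytes, alignment 8
array of 23: 23 × 40 = 920

920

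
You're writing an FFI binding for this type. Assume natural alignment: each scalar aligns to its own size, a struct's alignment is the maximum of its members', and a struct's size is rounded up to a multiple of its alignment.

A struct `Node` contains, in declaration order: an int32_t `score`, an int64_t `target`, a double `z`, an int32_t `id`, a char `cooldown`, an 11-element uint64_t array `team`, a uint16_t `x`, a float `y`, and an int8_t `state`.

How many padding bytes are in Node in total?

@0: score [4B, align 4] → 4
+4 pad (align 8)
@8: target [8B, align 8] → 16
@16: z [8B, align 8] → 24
@24: id [4B, align 4] → 28
@28: cooldown [1B, align 1] → 29
+3 pad (align 8)
@32: team [88B, align 8] → 120
@120: x [2B, align 2] → 122
+2 pad (align 4)
@124: y [4B, align 4] → 128
@128: state [1B, align 1] → 129
+7 tail pad (align 8)
size 136, align 8
data bytes 120, size 136 → padding 16

16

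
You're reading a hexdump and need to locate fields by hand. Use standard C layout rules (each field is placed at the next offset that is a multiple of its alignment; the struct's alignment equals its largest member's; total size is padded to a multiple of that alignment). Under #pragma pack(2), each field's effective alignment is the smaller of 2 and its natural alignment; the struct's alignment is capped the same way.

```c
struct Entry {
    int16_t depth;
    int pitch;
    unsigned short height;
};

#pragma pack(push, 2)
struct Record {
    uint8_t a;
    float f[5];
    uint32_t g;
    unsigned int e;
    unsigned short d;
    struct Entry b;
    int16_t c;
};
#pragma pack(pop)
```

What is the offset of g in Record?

22

Entry: depth at 0 (size 2, align 2) → ends 2; pad 2 to align 4 for pitch; pitch at 4 (size 4, align 4) → ends 8; height at 8 (size 2, align 2) → ends 10; tail pad 2 to reach multiple of 4; total 12 bytes, alignment 4
a at 0 (size 1, align 1) → ends 1
pad 1 to align 2 for f
f at 2 (size 20, align 2) → ends 22
g at 22 (size 4, align 2) → ends 26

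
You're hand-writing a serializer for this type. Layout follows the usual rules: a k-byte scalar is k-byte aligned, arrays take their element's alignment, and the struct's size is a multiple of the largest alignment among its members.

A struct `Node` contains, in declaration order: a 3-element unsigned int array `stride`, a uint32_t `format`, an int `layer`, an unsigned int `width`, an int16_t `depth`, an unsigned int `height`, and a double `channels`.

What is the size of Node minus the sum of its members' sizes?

stride at 0 (size 12, align 4) → ends 12
format at 12 (size 4, align 4) → ends 16
layer at 16 (size 4, align 4) → ends 20
width at 20 (size 4, align 4) → ends 24
depth at 24 (size 2, align 2) → ends 26
pad 2 to align 4 for height
height at 28 (size 4, align 4) → ends 32
channels at 32 (size 8, align 8) → ends 40
total 40 bytes, alignment 8
data bytes 38, size 40 → padding 2

2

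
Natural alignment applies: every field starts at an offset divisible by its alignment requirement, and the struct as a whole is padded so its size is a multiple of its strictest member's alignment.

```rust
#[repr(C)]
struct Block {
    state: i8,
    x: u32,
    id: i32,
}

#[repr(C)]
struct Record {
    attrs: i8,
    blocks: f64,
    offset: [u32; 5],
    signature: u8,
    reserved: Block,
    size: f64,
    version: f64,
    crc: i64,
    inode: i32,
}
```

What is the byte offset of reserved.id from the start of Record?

48

Block: @0: state [1B, align 1] → 1; +3 pad (align 4); @4: x [4B, align 4] → 8; @8: id [4B, align 4] → 12; size 12, align 4
@0: attrs [1B, align 1] → 1
+7 pad (align 8)
@8: blocks [8B, align 8] → 16
@16: offset [20B, align 4] → 36
@36: signature [1B, align 1] → 37
+3 pad (align 4)
@40: reserved [12B, align 4] → 52
within Block: id at 8
40 + 8 = 48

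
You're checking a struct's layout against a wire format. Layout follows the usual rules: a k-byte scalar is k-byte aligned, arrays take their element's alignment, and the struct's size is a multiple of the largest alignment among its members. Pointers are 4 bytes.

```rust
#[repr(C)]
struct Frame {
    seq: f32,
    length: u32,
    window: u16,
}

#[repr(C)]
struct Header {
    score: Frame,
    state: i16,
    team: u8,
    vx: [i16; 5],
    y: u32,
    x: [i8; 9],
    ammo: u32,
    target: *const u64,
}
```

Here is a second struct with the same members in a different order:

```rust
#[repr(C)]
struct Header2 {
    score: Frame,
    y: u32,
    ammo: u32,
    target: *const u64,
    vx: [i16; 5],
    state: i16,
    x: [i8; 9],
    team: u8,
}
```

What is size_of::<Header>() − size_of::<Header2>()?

4

Frame: seq at 0 (size 4, align 4) → ends 4; length at 4 (size 4, align 4) → ends 8; window at 8 (size 2, align 2) → ends 10; tail pad 2 to reach multiple of 4; total 12 bytes, alignment 4
score at 0 (size 12, align 4) → ends 12
state at 12 (size 2, align 2) → ends 14
team at 14 (size 1, align 1) → ends 15
pad 1 to align 2 for vx
vx at 16 (size 10, align 2) → ends 26
pad 2 to align 4 for y
y at 28 (size 4, align 4) → ends 32
x at 32 (size 9, align 1) → ends 41
pad 3 to align 4 for ammo
ammo at 44 (size 4, align 4) → ends 48
target at 48 (size 4, align 4) → ends 52
total 52 bytes, alignment 4
— Header2 —
score at 0 (size 12, align 4) → ends 12
y at 12 (size 4, align 4) → ends 16
ammo at 16 (size 4, align 4) → ends 20
target at 20 (size 4, align 4) → ends 24
vx at 24 (size 10, align 2) → ends 34
state at 34 (size 2, align 2) → ends 36
x at 36 (size 9, align 1) → ends 45
team at 45 (size 1, align 1) → ends 46
tail pad 2 to reach multiple of 4
total 48 bytes, alignment 4
52 − 48 = 4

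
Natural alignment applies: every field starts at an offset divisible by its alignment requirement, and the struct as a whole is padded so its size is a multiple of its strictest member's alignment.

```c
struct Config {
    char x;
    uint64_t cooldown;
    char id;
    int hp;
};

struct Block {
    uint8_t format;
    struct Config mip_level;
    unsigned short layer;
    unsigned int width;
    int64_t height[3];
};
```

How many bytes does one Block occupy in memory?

64 bytes

Config: x at 0 (size 1, align 1) → ends 1; pad 7 to align 8 for cooldown; cooldown at 8 (size 8, align 8) → ends 16; id at 16 (size 1, align 1) → ends 17; pad 3 to align 4 for hp; hp at 20 (size 4, align 4) → ends 24; total 24 bytes, alignment 8
format at 0 (size 1, align 1) → ends 1
pad 7 to align 8 for mip_level
mip_level at 8 (size 24, align 8) → ends 32
layer at 32 (size 2, align 2) → ends 34
pad 2 to align 4 for width
width at 36 (size 4, align 4) → ends 40
height at 40 (size 24, align 8) → ends 64
total 64 bytes, alignment 8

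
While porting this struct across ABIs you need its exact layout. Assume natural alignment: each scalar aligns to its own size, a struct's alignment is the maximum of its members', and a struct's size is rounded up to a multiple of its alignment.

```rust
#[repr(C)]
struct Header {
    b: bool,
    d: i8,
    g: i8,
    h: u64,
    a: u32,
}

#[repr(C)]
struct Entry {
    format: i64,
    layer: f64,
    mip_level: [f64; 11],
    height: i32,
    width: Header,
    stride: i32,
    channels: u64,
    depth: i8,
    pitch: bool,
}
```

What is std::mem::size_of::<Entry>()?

160 bytes

Header: b at 0 (size 1, align 1) → ends 1; d at 1 (size 1, align 1) → ends 2; g at 2 (size 1, align 1) → ends 3; pad 5 to align 8 for h; h at 8 (size 8, align 8) → ends 16; a at 16 (size 4, align 4) → ends 20; tail pad 4 to reach multiple of 8; total 24 bytes, alignment 8
format at 0 (size 8, align 8) → ends 8
layer at 8 (size 8, align 8) → ends 16
mip_level at 16 (size 88, align 8) → ends 104
height at 104 (size 4, align 4) → ends 108
pad 4 to align 8 for width
width at 112 (size 24, align 8) → ends 136
stride at 136 (size 4, align 4) → ends 140
pad 4 to align 8 for channels
channels at 144 (size 8, align 8) → ends 152
depth at 152 (size 1, align 1) → ends 153
pitch at 153 (size 1, align 1) → ends 154
tail pad 6 to reach multiple of 8
total 160 bytes, alignment 8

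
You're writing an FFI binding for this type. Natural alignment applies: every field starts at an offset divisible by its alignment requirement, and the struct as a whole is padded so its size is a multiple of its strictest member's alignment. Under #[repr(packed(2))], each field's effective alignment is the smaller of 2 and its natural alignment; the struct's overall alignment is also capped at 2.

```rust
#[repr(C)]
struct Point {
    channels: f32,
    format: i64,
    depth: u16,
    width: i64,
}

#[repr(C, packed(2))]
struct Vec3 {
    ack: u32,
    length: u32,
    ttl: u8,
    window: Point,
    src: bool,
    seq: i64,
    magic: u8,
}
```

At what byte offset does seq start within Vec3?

44

Point: channels at 0 (size 4, align 4) → ends 4; pad 4 to align 8 for format; format at 8 (size 8, align 8) → ends 16; depth at 16 (size 2, align 2) → ends 18; pad 6 to align 8 for width; width at 24 (size 8, align 8) → ends 32; total 32 bytes, alignment 8
ack at 0 (size 4, align 2) → ends 4
length at 4 (size 4, align 2) → ends 8
ttl at 8 (size 1, align 1) → ends 9
pad 1 to align 2 for window
window at 10 (size 32, align 2) → ends 42
src at 42 (size 1, align 1) → ends 43
pad 1 to align 2 for seq
seq at 44 (size 8, align 2) → ends 52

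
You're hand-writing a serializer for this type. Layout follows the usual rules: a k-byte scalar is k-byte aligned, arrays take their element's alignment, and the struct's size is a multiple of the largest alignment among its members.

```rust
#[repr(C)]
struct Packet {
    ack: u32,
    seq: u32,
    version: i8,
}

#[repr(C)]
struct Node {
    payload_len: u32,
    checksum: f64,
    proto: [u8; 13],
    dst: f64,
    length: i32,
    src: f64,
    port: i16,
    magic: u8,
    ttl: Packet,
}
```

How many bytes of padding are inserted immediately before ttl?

Packet: 0..4  ack  (4B, 4-aligned); 4..8  seq  (4B, 4-aligned); 8..9  version  (1B, 1-aligned); 9..12  -- tail padding (3B); sizeof = 12, alignof = 4
0..4  payload_len  (4B, 4-aligned)
4..8  -- padding (4B)
8..16  checksum  (8B, 8-aligned)
16..29  proto  (13B, 1-aligned)
29..32  -- padding (3B)
32..40  dst  (8B, 8-aligned)
40..44  length  (4B, 4-aligned)
44..48  -- padding (4B)
48..56  src  (8B, 8-aligned)
56..58  port  (2B, 2-aligned)
58..59  magic  (1B, 1-aligned)
59..60  -- padding (1B)
60..72  ttl  (12B, 4-aligned)

1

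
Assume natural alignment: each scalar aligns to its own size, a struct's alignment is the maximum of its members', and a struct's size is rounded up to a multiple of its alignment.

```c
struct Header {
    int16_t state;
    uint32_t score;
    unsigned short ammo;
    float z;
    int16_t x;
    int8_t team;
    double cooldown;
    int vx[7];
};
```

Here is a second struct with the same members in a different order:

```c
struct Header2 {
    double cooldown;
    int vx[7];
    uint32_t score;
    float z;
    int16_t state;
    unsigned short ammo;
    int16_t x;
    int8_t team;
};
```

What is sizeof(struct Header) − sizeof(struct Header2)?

state at 0 (size 2, align 2) → ends 2
pad 2 to align 4 for score
score at 4 (size 4, align 4) → ends 8
ammo at 8 (size 2, align 2) → ends 10
pad 2 to align 4 for z
z at 12 (size 4, align 4) → ends 16
x at 16 (size 2, align 2) → ends 18
team at 18 (size 1, align 1) → ends 19
pad 5 to align 8 for cooldown
cooldown at 24 (size 8, align 8) → ends 32
vx at 32 (size 28, align 4) → ends 60
tail pad 4 to reach multiple of 8
total 64 bytes, alignment 8
— Header2 —
cooldown at 0 (size 8, align 8) → ends 8
vx at 8 (size 28, align 4) → ends 36
score at 36 (size 4, align 4) → ends 40
z at 40 (size 4, align 4) → ends 44
state at 44 (size 2, align 2) → ends 46
ammo at 46 (size 2, align 2) → ends 48
x at 48 (size 2, align 2) → ends 50
team at 50 (size 1, align 1) → ends 51
tail pad 5 to reach multiple of 8
total 56 bytes, alignment 8
64 − 56 = 8

8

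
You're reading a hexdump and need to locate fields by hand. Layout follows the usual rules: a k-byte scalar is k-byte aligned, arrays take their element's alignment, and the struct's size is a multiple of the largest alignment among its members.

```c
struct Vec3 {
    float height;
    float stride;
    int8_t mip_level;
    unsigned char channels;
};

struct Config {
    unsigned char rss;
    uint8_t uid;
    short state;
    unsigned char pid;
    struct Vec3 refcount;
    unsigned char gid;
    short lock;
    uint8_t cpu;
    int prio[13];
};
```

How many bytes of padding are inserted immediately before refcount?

3

Vec3: 0..4  height  (4B, 4-aligned); 4..8  stride  (4B, 4-aligned); 8..9  mip_level  (1B, 1-aligned); 9..10  channels  (1B, 1-aligned); 10..12  -- tail padding (2B); sizeof = 12, alignof = 4
0..1  rss  (1B, 1-aligned)
1..2  uid  (1B, 1-aligned)
2..4  state  (2B, 2-aligned)
4..5  pid  (1B, 1-aligned)
5..8  -- padding (3B)
8..20  refcount  (12B, 4-aligned)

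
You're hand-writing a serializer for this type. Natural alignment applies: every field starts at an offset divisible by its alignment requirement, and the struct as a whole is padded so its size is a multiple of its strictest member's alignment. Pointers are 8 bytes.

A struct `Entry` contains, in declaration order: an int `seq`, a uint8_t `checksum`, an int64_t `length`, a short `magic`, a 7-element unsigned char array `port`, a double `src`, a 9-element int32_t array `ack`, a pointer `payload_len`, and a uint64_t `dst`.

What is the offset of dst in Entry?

88

@0: seq [4B, align 4] → 4
@4: checksum [1B, align 1] → 5
+3 pad (align 8)
@8: length [8B, align 8] → 16
@16: magic [2B, align 2] → 18
@18: port [7B, align 1] → 25
+7 pad (align 8)
@32: src [8B, align 8] → 40
@40: ack [36B, align 4] → 76
+4 pad (align 8)
@80: payload_len [8B, align 8] → 88
@88: dst [8B, align 8] → 96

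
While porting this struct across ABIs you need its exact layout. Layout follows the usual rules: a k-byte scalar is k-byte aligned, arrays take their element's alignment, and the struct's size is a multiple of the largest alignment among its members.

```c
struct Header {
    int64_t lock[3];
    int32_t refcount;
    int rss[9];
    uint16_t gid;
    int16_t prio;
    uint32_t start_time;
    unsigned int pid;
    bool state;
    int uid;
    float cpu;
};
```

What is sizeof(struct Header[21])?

1848

0..24  lock  (24B, 8-aligned)
24..28  refcount  (4B, 4-aligned)
28..64  rss  (36B, 4-aligned)
64..66  gid  (2B, 2-aligned)
66..68  prio  (2B, 2-aligned)
68..72  start_time  (4B, 4-aligned)
72..76  pid  (4B, 4-aligned)
76..77  state  (1B, 1-aligned)
77..80  -- padding (3B)
80..84  uid  (4B, 4-aligned)
84..88  cpu  (4B, 4-aligned)
sizeof = 88, alignof = 8
array of 21: 21 × 88 = 1848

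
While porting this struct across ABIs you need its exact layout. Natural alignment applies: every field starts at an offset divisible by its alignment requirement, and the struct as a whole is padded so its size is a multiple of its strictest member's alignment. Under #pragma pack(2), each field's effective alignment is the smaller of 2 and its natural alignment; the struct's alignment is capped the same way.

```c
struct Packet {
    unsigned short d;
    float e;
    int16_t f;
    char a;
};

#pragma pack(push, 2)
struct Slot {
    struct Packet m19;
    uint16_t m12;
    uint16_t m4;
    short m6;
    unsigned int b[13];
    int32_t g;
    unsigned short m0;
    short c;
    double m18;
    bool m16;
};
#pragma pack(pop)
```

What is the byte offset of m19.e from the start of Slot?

4

Packet: d at 0 (size 2, align 2) → ends 2; pad 2 to align 4 for e; e at 4 (size 4, align 4) → ends 8; f at 8 (size 2, align 2) → ends 10; a at 10 (size 1, align 1) → ends 11; tail pad 1 to reach multiple of 4; total 12 bytes, alignment 4
m19 at 0 (size 12, align 2) → ends 12
within Packet: e at 4
0 + 4 = 4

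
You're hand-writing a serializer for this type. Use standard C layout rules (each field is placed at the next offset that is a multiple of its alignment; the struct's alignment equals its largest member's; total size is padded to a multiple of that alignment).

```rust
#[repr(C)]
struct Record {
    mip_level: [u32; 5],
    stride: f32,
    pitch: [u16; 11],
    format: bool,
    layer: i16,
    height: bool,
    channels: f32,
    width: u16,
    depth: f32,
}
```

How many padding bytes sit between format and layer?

@0: mip_level [20B, align 4] → 20
@20: stride [4B, align 4] → 24
@24: pitch [22B, align 2] → 46
@46: format [1B, align 1] → 47
+1 pad (align 2)
@48: layer [2B, align 2] → 50

1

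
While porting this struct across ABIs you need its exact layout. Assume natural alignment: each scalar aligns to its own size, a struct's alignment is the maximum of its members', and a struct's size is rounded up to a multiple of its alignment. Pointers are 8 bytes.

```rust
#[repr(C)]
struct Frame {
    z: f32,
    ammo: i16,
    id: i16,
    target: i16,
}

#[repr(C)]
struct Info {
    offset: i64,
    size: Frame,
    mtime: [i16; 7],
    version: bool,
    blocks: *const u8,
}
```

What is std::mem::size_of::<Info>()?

Frame: 0..4  z  (4B, 4-aligned); 4..6  ammo  (2B, 2-aligned); 6..8  id  (2B, 2-aligned); 8..10  target  (2B, 2-aligned); 10..12  -- tail padding (2B); sizeof = 12, alignof = 4
0..8  offset  (8B, 8-aligned)
8..20  size  (12B, 4-aligned)
20..34  mtime  (14B, 2-aligned)
34..35  version  (1B, 1-aligned)
35..40  -- padding (5B)
40..48  blocks  (8B, 8-aligned)
sizeof = 48, alignof = 8

48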